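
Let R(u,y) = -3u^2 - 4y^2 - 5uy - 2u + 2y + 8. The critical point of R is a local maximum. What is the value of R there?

232/23

∂R/∂u = -6u - 5y - 2 = 0 and ∂R/∂y = -5u - 8y + 2 = 0, so (u, y) = (-26/23, 22/23).
The Hessian has R_{uu} = -6, R_{yy} = -8, R_{uy} = -5, giving D = 23 > 0 with R_{uu} < 0, so the point is a local maximum.
R(-26/23, 22/23) = 232/23.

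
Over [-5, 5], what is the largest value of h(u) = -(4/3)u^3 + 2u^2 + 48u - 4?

404/3

Differentiating, h'(u) = -4u^2 + 4u + 48; which vanishes at u = -3 and u = 4.
Evaluating at the critical points and endpoints: h(-5) = -82/3, h(-3) = -94, h(4) = 404/3, h(5) = 358/3.
Hence the absolute maximum is 404/3 at u = 4.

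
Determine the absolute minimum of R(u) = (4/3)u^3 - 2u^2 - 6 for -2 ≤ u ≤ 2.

-74/3

Differentiating, R'(u) = 4u^2 - 4u; which vanishes at u = 0 and u = 1.
Evaluating at the critical points and endpoints: R(-2) = -74/3, R(0) = -6, R(1) = -20/3, R(2) = -10/3.
So the minimum is R(-2) = -74/3.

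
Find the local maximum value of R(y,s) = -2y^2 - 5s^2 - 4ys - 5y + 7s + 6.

169/8

∂R/∂y = -4y - 4s - 5 = 0 and ∂R/∂s = -4y - 10s + 7 = 0, so (y, s) = (-13/4, 2).
The Hessian has R_{yy} = -4, R_{ss} = -10, R_{ys} = -4, giving D = 24 > 0 with R_{yy} < 0, so the point is a local maximum.
R(-13/4, 2) = 169/8.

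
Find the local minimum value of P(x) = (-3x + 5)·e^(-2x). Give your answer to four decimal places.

P'(x) = (-3)·e^(-2x) + (-3x + 5)·(-2)·e^(-2x) = (6x - 13)·e^(-2x). Since e^(-2x) > 0, the only critical point is x = 13/6.
P''(13/6) has the same sign as 6 > 0, so this is a local minimum.
P(13/6) = (-3/2)·e^(-13/3) ≈ -0.0197.

-0.0197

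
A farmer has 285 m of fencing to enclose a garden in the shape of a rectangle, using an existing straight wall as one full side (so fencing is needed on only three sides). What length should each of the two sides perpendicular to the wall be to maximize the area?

285/4

Let the sides perpendicular to the wall have length x and the parallel side y, so 2x + y = 285 and the area is A = xy = x(285 − 2x).
A'(x) = 285 − 4x = 0 gives x = 285/4, and A''(x) = −4 < 0 confirms a maximum.
Then y = 285 − 2·285/4 = 285/2 and A = 81225/8.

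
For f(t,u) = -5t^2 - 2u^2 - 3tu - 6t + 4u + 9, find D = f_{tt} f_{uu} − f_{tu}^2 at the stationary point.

∂f/∂t = -10t - 3u - 6 = 0 and ∂f/∂u = -3t - 4u + 4 = 0, so (t, u) = (-36/31, 58/31).
The Hessian has f_{tt} = -10, f_{uu} = -4, f_{tu} = -3, giving D = 31 > 0 with f_{tt} < 0, so the point is a local maximum.
D = (-10)·(-4) − (-3)^2 = 31.

31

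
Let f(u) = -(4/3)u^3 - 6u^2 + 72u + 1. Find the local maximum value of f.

127

f'(u) = -4u^2 - 12u + 72. Setting f'(u) = 0 gives u ∈ {-6, 3}.
f''(u) = -8u - 12. f''(-6) = 36 > 0 ⇒ local minimum; f''(3) = -36 < 0 ⇒ local maximum.
The local maximum is f(3) = 127.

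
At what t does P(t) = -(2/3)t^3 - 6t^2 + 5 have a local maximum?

P'(t) = -2t^2 - 12t = 0 at t = -6, 0.
P''(t) = -4t - 12. P''(-6) = 12 > 0 ⇒ local minimum; P''(0) = -12 < 0 ⇒ local maximum.
Thus P has its local maximum at t = 0, with value 5.

0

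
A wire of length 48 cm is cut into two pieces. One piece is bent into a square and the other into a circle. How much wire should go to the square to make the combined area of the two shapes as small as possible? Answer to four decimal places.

26.8848

Let x be the length used for the square. Square side x/4; circle radius (48−x)/(2π).
A(x) = (x/4)² + π·((48−x)/(2π))² = x²/16 + (48−x)²/(4π) for 0 ≤ x ≤ 48. A'(x) = x/8 − (48−x)/(2π) = 0 gives x = 4·48/(π+4) ≈ 26.8848.
A'' = 1/8 + 1/(2π) > 0, so this gives the minimum combined area; x ≈ 26.8848 cm to the square.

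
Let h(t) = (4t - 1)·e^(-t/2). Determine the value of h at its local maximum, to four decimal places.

2.5972

Differentiating with the product rule gives h'(t) = (-2t + 9/2)·e^(-t/2). Since e^(-t/2) > 0, the only critical point is t = 9/4.
h''(9/4) has the same sign as -2 < 0, so this is a local maximum.
h(9/4) = (8)·e^(-9/8) ≈ 2.5972.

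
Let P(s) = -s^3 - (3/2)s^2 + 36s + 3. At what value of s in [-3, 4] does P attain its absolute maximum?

The derivative is -3s^2 - 3s + 36, whose only zero in [-3, 4] is s = 3.
Compare values at every candidate in [-3, 4]: P(-3) = -183/2; P(3) = 141/2; P(4) = 59.
The maximum over the interval is 141/2, attained at s = 3.

3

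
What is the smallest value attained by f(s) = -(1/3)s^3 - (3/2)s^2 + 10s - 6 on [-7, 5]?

-311/6

f'(s) = -s^2 - 3s + 10, which vanishes at s = -5 and s = 2.
Evaluating at the critical points and endpoints: f(-7) = -211/6, f(-5) = -311/6, f(2) = 16/3, f(5) = -211/6.
The minimum over the interval is -311/6, attained at s = -5.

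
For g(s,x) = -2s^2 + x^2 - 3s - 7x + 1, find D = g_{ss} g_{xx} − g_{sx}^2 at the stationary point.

-8

∂g/∂s = -4s - 3 = 0 and ∂g/∂x = 2x - 7 = 0, so (s, x) = (-3/4, 7/2).
The Hessian has g_{ss} = -4, g_{xx} = 2, g_{sx} = 0, giving D = -8 < 0, so the point is a saddle point.
D = (-4)·(2) − (0)^2 = -8.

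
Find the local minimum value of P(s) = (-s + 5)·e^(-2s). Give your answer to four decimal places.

By the product rule, P'(s) = (2s - 11)·e^(-2s). Since e^(-2s) > 0, the only critical point is s = 11/2.
P''(11/2) has the same sign as 2 > 0, so this is a local minimum.
P(11/2) = (-1/2)·e^(-11) ≈ -0.0000.

-0.0000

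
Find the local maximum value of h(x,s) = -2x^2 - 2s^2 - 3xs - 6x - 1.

∂h/∂x = -4x - 3s - 6 = 0 and ∂h/∂s = -3x - 4s = 0, so (x, s) = (-24/7, 18/7).
The Hessian has h_{xx} = -4, h_{ss} = -4, h_{xs} = -3, giving D = 7 > 0 with h_{xx} < 0, so the point is a local maximum.
h(-24/7, 18/7) = 65/7.

65/7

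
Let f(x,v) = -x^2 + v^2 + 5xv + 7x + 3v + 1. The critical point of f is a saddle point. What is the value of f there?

-36/29

∂f/∂x = -2x + 5v + 7 = 0 and ∂f/∂v = 5x + 2v + 3 = 0, so (x, v) = (-1/29, -41/29).
The Hessian has f_{xx} = -2, f_{vv} = 2, f_{xv} = 5, giving D = -29 < 0, so the point is a saddle point.
f(-1/29, -41/29) = -36/29.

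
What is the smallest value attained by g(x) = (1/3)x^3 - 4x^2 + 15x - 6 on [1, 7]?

16/3

The derivative is x^2 - 8x + 15, which vanishes at x = 3 and x = 5.
Candidates: g(1) = 16/3, g(3) = 12, g(5) = 32/3, g(7) = 52/3.
The minimum over the interval is 16/3, attained at x = 1.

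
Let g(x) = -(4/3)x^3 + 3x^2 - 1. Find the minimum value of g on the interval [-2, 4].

-115/3

The derivative is -4x^2 + 6x, which vanishes at x = 0 and x = 3/2.
Compare values at every candidate in [-2, 4]: g(-2) = 65/3, g(0) = -1, g(3/2) = 5/4, g(4) = -115/3.
Hence the absolute minimum is -115/3 at x = 4.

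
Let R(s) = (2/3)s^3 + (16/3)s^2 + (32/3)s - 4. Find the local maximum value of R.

-4

R'(s) = 2s^2 + (32/3)s + 32/3 = 0 at s = -4, -4/3.
Second-derivative test with R''(s) = 4s + 32/3: R''(-4) = -16/3 < 0 ⇒ local maximum; R''(-4/3) = 16/3 > 0 ⇒ local minimum.
Thus R has its local maximum at s = -4, with value -4.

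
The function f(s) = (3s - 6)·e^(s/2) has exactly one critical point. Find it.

0

By the product rule, f'(s) = ((3/2)s)·e^(s/2). Since e^(s/2) > 0, the only critical point is s = 0.
f''(0) has the same sign as 3/2 > 0, so this is a local minimum.
f(0) = (-6)·e^(0) ≈ -6.0000.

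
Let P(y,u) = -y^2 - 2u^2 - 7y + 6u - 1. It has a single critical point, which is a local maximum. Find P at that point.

∂P/∂y = -2y - 7 = 0 and ∂P/∂u = -4u + 6 = 0, so (y, u) = (-7/2, 3/2).
The Hessian has P_{yy} = -2, P_{uu} = -4, P_{yu} = 0, giving D = 8 > 0 with P_{yy} < 0, so the point is a local maximum.
P(-7/2, 3/2) = 63/4.

63/4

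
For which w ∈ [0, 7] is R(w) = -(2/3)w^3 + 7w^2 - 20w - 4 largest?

0

The derivative is -2w^2 + 14w - 20, which vanishes at w = 2 and w = 5.
Candidates: R(0) = -4,  R(2) = -64/3,  R(5) = -37/3,  R(7) = -89/3.
So the maximum is R(0) = -4.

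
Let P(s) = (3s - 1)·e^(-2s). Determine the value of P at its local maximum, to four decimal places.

P'(s) = 3·e^(-2s) + (3s - 1)·(-2)·e^(-2s) = (-6s + 5)·e^(-2s). Since e^(-2s) > 0, the only critical point is s = 5/6.
P''(5/6) has the same sign as -6 < 0, so this is a local maximum.
P(5/6) = (3/2)·e^(-5/3) ≈ 0.2833.

0.2833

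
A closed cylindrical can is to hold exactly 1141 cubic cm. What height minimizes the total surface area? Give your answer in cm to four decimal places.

11.3257

With radius r and height h, πr²h = 1141 so h = 1141/(πr²), and S(r) = 2πr² + 2πrh = 2πr² + 2·1141/r.
S'(r) = 4πr − 2·1141/r² = 0 ⇒ r³ = 1141/(2π), so r ≈ 5.6629 and h = 2r ≈ 11.3257.
S''(r) = 4π + 4·1141/r³ > 0, so this is the minimum; S ≈ 604.4657.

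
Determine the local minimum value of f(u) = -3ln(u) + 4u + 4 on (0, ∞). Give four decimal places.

7.8630

f'(u) = -3/u + 4 = 0 gives u = 3/4.
f''(u) = 3/u², which is positive for u > 0, so this is a local minimum.
f(3/4) = -3·ln(3/4) + 3 + 4 ≈ 7.8630.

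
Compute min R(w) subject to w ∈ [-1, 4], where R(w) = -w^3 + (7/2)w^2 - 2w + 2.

The derivative is -3w^2 + 7w - 2, which vanishes at w = 1/3 and w = 2.
Candidates: R(-1) = 17/2; R(1/3) = 91/54; R(2) = 4; R(4) = -14.
Hence the absolute minimum is -14 at w = 4.

-14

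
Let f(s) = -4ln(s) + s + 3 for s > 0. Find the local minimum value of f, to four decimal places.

f'(s) = -4/s + 1 = 0 gives s = 4.
f''(s) = 4/s², which is positive for s > 0, so this is a local minimum.
f(4) = -4·ln(4) + 4 + 3 ≈ 1.4548.

1.4548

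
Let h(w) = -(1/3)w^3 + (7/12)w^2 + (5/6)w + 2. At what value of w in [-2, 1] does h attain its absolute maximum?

h'(w) = -w^2 + (7/6)w + 5/6, whose only zero in [-2, 1] is w = -1/2.
Evaluating at the critical points and endpoints: h(-2) = 16/3,  h(-1/2) = 85/48,  h(1) = 37/12.
So the maximum is h(-2) = 16/3.

-2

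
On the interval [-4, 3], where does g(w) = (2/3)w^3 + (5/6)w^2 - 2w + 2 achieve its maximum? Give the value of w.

3

g'(w) = 2w^2 + (5/3)w - 2, which vanishes at w = -3/2 and w = 2/3.
Candidates: g(-4) = -58/3, g(-3/2) = 37/8, g(2/3) = 100/81, g(3) = 43/2.
The maximum over the interval is 43/2, attained at w = 3.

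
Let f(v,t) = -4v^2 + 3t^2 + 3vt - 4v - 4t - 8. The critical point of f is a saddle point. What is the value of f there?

-520/57

∂f/∂v = -8v + 3t - 4 = 0 and ∂f/∂t = 3v + 6t - 4 = 0, so (v, t) = (-4/19, 44/57).
The Hessian has f_{vv} = -8, f_{tt} = 6, f_{vt} = 3, giving D = -57 < 0, so the point is a saddle point.
f(-4/19, 44/57) = -520/57.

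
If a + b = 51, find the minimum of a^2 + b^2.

2601/2

With a + b = 51, a^2 + b^2 = a^2 + (51 − a)^2.
The derivative 2a − 2(51 − a) = 4a − 102 vanishes at a = 51/2; second derivative 4 > 0, a minimum.
The minimum is 2·(51/2)^2 = 2601/2.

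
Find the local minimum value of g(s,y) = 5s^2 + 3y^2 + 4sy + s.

-3/44

∂g/∂s = 10s + 4y + 1 = 0 and ∂g/∂y = 4s + 6y = 0, so (s, y) = (-3/22, 1/11).
The Hessian has g_{ss} = 10, g_{yy} = 6, g_{sy} = 4, giving D = 44 > 0 with g_{ss} > 0, so the point is a local minimum.
g(-3/22, 1/11) = -3/44.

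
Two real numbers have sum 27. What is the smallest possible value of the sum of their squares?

729/2

With a + b = 27, a^2 + b^2 = a^2 + (27 − a)^2.
The derivative 2a − 2(27 − a) = 4a − 54 vanishes at a = 27/2; second derivative 4 > 0, a minimum.
The minimum is 2·(27/2)^2 = 729/2.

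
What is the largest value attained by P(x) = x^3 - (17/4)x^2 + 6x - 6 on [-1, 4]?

P'(x) = 3x^2 - (17/2)x + 6, which vanishes at x = 4/3 and x = 3/2.
Evaluating at the critical points and endpoints: P(-1) = -69/4, P(4/3) = -86/27, P(3/2) = -51/16, P(4) = 14.
So the maximum is P(4) = 14.

14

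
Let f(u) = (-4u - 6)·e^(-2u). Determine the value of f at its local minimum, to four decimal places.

-14.7781

Differentiating with the product rule gives f'(u) = (8u + 8)·e^(-2u). Since e^(-2u) > 0, the only critical point is u = -1.
f''(-1) has the same sign as 8 > 0, so this is a local minimum.
f(-1) = (-2)·e^(2) ≈ -14.7781.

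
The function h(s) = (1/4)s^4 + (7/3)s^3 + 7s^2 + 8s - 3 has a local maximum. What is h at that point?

-17/3

Critical points: h'(s) = s^3 + 7s^2 + 14s + 8 vanishes at s = -4, -2, -1.
h''(s) = 3s^2 + 14s + 14. h''(-4) = 6 > 0 ⇒ local minimum; h''(-2) = -2 < 0 ⇒ local maximum; h''(-1) = 3 > 0 ⇒ local minimum.
The local maximum is h(-2) = -17/3.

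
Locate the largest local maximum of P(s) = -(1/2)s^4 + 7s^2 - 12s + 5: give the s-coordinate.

-3

Critical points: P'(s) = -2s^3 + 14s - 12 vanishes at s = -3, 1, 2.
P''(s) = -6s^2 + 14. P''(-3) = -40 < 0 ⇒ local maximum; P''(1) = 8 > 0 ⇒ local minimum; P''(2) = -10 < 0 ⇒ local maximum.
Thus P has its largest local maximum at s = -3, with value 127/2.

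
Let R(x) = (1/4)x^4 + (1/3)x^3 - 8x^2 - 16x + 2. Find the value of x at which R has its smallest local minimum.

4

Critical points: R'(x) = x^3 + x^2 - 16x - 16 vanishes at x = -4, -1, 4.
Second-derivative test with R''(x) = 3x^2 + 2x - 16: R''(-4) = 24 > 0 ⇒ local minimum; R''(-1) = -15 < 0 ⇒ local maximum; R''(4) = 40 > 0 ⇒ local minimum.
The smallest local minimum is R(4) = -314/3.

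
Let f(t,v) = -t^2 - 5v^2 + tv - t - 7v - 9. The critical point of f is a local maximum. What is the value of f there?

∂f/∂t = -2t + v - 1 = 0 and ∂f/∂v = t - 10v - 7 = 0, so (t, v) = (-17/19, -15/19).
The Hessian has f_{tt} = -2, f_{vv} = -10, f_{tv} = 1, giving D = 19 > 0 with f_{tt} < 0, so the point is a local maximum.
f(-17/19, -15/19) = -110/19.

-110/19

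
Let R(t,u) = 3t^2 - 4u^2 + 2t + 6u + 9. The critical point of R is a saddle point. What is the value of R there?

131/12

∂R/∂t = 6t + 2 = 0 and ∂R/∂u = -8u + 6 = 0, so (t, u) = (-1/3, 3/4).
The Hessian has R_{tt} = 6, R_{uu} = -8, R_{tu} = 0, giving D = -48 < 0, so the point is a saddle point.
R(-1/3, 3/4) = 131/12.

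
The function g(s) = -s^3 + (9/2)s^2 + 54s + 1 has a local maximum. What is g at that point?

g'(s) = -3s^2 + 9s + 54. Setting g'(s) = 0 gives s ∈ {-3, 6}.
Since g''(s) = -6s + 9, we get g''(-3) = 27 > 0 ⇒ local minimum; g''(6) = -27 < 0 ⇒ local maximum.
Thus g has its local maximum at s = 6, with value 271.

271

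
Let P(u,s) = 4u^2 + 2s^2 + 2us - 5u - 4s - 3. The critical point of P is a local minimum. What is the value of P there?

-79/14

∂P/∂u = 8u + 2s - 5 = 0 and ∂P/∂s = 2u + 4s - 4 = 0, so (u, s) = (3/7, 11/14).
The Hessian has P_{uu} = 8, P_{ss} = 4, P_{us} = 2, giving D = 28 > 0 with P_{uu} > 0, so the point is a local minimum.
P(3/7, 11/14) = -79/14.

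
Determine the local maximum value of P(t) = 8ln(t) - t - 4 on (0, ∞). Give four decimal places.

P'(t) = 8/t − 1 = 0 gives t = 8.
P''(t) = -8/t², which is negative for t > 0, so this is a local maximum.
P(8) = 8·ln(8) - 8 - 4 ≈ 4.6355.

4.6355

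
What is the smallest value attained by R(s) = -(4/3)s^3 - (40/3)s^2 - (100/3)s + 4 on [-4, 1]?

R'(s) = -4s^2 - (80/3)s - 100/3, whose only zero in [-4, 1] is s = -5/3.
Candidates: R(-4) = 28/3; R(-5/3) = 2324/81; R(1) = -44.
The minimum over the interval is -44, attained at s = 1.

-44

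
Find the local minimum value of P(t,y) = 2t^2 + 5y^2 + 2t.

∂P/∂t = 4t + 2 = 0 and ∂P/∂y = 10y = 0, so (t, y) = (-1/2, 0).
The Hessian has P_{tt} = 4, P_{yy} = 10, P_{ty} = 0, giving D = 40 > 0 with P_{tt} > 0, so the point is a local minimum.
P(-1/2, 0) = -1/2.

-1/2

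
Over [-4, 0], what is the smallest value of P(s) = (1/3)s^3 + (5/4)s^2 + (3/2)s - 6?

-40/3

P'(s) = s^2 + (5/2)s + 3/2, which vanishes at s = -3/2 and s = -1.
Candidates: P(-4) = -40/3, P(-3/2) = -105/16, P(-1) = -79/12, P(0) = -6.
Hence the absolute minimum is -40/3 at s = -4.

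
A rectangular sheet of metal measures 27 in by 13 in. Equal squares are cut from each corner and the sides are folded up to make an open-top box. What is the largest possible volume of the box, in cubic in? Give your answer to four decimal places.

443.4538

With cut size x, the volume is V(x) = x(27 − 2x)(13 − 2x) for 0 < x < 6.5.
V'(x) = 12x^2 − 160x + 351. Setting V'(x) = 0 gives x ≈ 2.7687 (the root in (0, 6.5)).
V''(x) = 24x − 160 is negative there, so this is the maximum; V ≈ 443.4538.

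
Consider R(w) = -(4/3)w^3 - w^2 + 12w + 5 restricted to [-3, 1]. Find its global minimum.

R'(w) = -4w^2 - 2w + 12, whose only zero in [-3, 1] is w = -2.
Evaluating at the critical points and endpoints: R(-3) = -4; R(-2) = -37/3; R(1) = 44/3.
The minimum over the interval is -37/3, attained at w = -2.

-37/3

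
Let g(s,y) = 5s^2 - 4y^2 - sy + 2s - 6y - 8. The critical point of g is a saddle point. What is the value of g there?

-496/81

∂g/∂s = 10s - y + 2 = 0 and ∂g/∂y = -s - 8y - 6 = 0, so (s, y) = (-22/81, -58/81).
The Hessian has g_{ss} = 10, g_{yy} = -8, g_{sy} = -1, giving D = -81 < 0, so the point is a saddle point.
g(-22/81, -58/81) = -496/81.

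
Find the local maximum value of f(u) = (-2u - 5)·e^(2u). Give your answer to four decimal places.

0.0025

f'(u) = (-2)·e^(2u) + (-2u - 5)·2·e^(2u) = (-4u - 12)·e^(2u). Since e^(2u) > 0, the only critical point is u = -3.
f''(-3) has the same sign as -4 < 0, so this is a local maximum.
f(-3) = (1)·e^(-6) ≈ 0.0025.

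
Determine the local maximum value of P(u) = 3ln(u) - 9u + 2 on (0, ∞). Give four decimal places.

P'(u) = 3/u − 9 = 0 gives u = 1/3.
P''(u) = -3/u², which is negative for u > 0, so this is a local maximum.
P(1/3) = 3·ln(1/3) - 3 + 2 ≈ -4.2958.

-4.2958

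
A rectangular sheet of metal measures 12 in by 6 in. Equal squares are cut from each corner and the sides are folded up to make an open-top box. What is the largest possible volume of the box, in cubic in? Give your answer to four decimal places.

With cut size x, the volume is V(x) = x(12 − 2x)(6 − 2x) for 0 < x < 3.
V'(x) = 12x^2 − 72x + 72. Setting V'(x) = 0 gives x ≈ 1.2679 (the root in (0, 3)).
V''(x) = 24x − 72 is negative there, so this is the maximum; V ≈ 41.5692.

41.5692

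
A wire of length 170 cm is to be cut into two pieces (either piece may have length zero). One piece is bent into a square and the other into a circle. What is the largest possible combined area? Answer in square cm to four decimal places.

Let x be the length used for the square. Square side x/4; circle radius (170−x)/(2π).
A(x) = (x/4)² + π·((170−x)/(2π))² = x²/16 + (170−x)²/(4π) for 0 ≤ x ≤ 170. A'(x) = x/8 − (170−x)/(2π) = 0 gives x = 4·170/(π+4) ≈ 95.2169.
A'' > 0, so the interior critical point is a minimum; the maximum is at an endpoint. A(0) = 2299.7889 and A(170) = 1806.2500, so the largest area is 2299.7889.

2299.7889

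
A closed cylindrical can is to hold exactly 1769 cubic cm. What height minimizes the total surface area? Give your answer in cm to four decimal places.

With radius r and height h, πr²h = 1769 so h = 1769/(πr²), and S(r) = 2πr² + 2πrh = 2πr² + 2·1769/r.
S'(r) = 4πr − 2·1769/r² = 0 ⇒ r³ = 1769/(2π), so r ≈ 6.5541 and h = 2r ≈ 13.1083.
S''(r) = 4π + 4·1769/r³ > 0, so this is the minimum; S ≈ 809.7167.

13.1083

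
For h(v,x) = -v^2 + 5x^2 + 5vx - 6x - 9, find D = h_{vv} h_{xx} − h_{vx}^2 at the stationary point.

-45

∂h/∂v = -2v + 5x = 0 and ∂h/∂x = 5v + 10x - 6 = 0, so (v, x) = (2/3, 4/15).
The Hessian has h_{vv} = -2, h_{xx} = 10, h_{vx} = 5, giving D = -45 < 0, so the point is a saddle point.
D = (-2)·(10) − (5)^2 = -45.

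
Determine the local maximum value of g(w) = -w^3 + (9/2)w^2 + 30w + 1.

277/2

Critical points: g'(w) = -3w^2 + 9w + 30 vanishes at w = -2, 5.
Second-derivative test with g''(w) = -6w + 9: g''(-2) = 21 > 0 ⇒ local minimum; g''(5) = -21 < 0 ⇒ local maximum.
Thus g has its local maximum at w = 5, with value 277/2.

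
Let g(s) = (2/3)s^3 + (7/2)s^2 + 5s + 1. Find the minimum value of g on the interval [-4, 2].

g'(s) = 2s^2 + 7s + 5, which vanishes at s = -5/2 and s = -1.
Compare values at every candidate in [-4, 2]: g(-4) = -17/3, g(-5/2) = -1/24, g(-1) = -7/6, g(2) = 91/3.
The minimum over the interval is -17/3, attained at s = -4.

-17/3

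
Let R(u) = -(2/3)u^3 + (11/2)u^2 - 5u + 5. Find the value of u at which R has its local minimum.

R'(u) = -2u^2 + 11u - 5. Setting R'(u) = 0 gives u ∈ {1/2, 5}.
Second-derivative test with R''(u) = -4u + 11: R''(1/2) = 9 > 0 ⇒ local minimum; R''(5) = -9 < 0 ⇒ local maximum.
Thus R has its local minimum at u = 1/2, with value 91/24.

1/2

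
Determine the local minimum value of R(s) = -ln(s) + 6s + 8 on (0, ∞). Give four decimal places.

R'(s) = -1/s + 6 = 0 gives s = 1/6.
R''(s) = 1/s², which is positive for s > 0, so this is a local minimum.
R(1/6) = -1·ln(1/6) + 1 + 8 ≈ 10.7918.

10.7918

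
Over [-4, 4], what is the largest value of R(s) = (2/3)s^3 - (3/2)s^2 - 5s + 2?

Differentiating, R'(s) = 2s^2 - 3s - 5; which vanishes at s = -1 and s = 5/2.
Compare values at every candidate in [-4, 4]: R(-4) = -134/3; R(-1) = 29/6; R(5/2) = -227/24; R(4) = 2/3.
So the maximum is R(-1) = 29/6.

29/6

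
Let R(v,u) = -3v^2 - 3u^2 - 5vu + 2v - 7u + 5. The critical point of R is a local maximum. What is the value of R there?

∂R/∂v = -6v - 5u + 2 = 0 and ∂R/∂u = -5v - 6u - 7 = 0, so (v, u) = (47/11, -52/11).
The Hessian has R_{vv} = -6, R_{uu} = -6, R_{vu} = -5, giving D = 11 > 0 with R_{vv} < 0, so the point is a local maximum.
R(47/11, -52/11) = 284/11.

284/11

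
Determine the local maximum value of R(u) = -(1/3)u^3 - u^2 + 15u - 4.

R'(u) = -u^2 - 2u + 15 = 0 at u = -5, 3.
R''(u) = -2u - 2. R''(-5) = 8 > 0 ⇒ local minimum; R''(3) = -8 < 0 ⇒ local maximum.
Thus R has its local maximum at u = 3, with value 23.

23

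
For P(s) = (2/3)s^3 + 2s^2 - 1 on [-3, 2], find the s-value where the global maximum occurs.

2

P'(s) = 2s^2 + 4s, which vanishes at s = -2 and s = 0.
Evaluating at the critical points and endpoints: P(-3) = -1; P(-2) = 5/3; P(0) = -1; P(2) = 37/3.
So the maximum is P(2) = 37/3.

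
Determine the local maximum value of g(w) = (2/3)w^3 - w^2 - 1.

g'(w) = 2w^2 - 2w = 0 at w = 0, 1.
Since g''(w) = 4w - 2, we get g''(0) = -2 < 0 ⇒ local maximum; g''(1) = 2 > 0 ⇒ local minimum.
So the local maximum value is g(0) = -1.

-1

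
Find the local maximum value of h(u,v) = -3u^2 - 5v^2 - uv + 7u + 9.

∂h/∂u = -6u - v + 7 = 0 and ∂h/∂v = -u - 10v = 0, so (u, v) = (70/59, -7/59).
The Hessian has h_{uu} = -6, h_{vv} = -10, h_{uv} = -1, giving D = 59 > 0 with h_{uu} < 0, so the point is a local maximum.
h(70/59, -7/59) = 776/59.

776/59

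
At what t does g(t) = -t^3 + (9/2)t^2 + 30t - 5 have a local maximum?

5

Critical points: g'(t) = -3t^2 + 9t + 30 vanishes at t = -2, 5.
g''(t) = -6t + 9. g''(-2) = 21 > 0 ⇒ local minimum; g''(5) = -21 < 0 ⇒ local maximum.
Thus g has its local maximum at t = 5, with value 265/2.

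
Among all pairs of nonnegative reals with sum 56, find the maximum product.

784

With x + y = 56, the product is P(x) = x(56 − x).
P'(x) = 56 − 2x = 0 gives x = 28; P'' = −2 < 0, so this is the maximum.
P = 28·28 = 784.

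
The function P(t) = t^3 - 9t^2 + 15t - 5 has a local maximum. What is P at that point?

2

P'(t) = 3t^2 - 18t + 15 = 0 at t = 1, 5.
Second-derivative test with P''(t) = 6t - 18: P''(1) = -12 < 0 ⇒ local maximum; P''(5) = 12 > 0 ⇒ local minimum.
So the local maximum value is P(1) = 2.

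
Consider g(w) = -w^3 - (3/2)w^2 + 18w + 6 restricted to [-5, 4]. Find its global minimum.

g'(w) = -3w^2 - 3w + 18, which vanishes at w = -3 and w = 2.
Candidates: g(-5) = 7/2, g(-3) = -69/2, g(2) = 28, g(4) = -10.
The minimum over the interval is -69/2, attained at w = -3.

-69/2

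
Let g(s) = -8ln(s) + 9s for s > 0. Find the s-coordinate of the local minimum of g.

g'(s) = -8/s + 9 = 0 gives s = 8/9.
g''(s) = 8/s², which is positive for s > 0, so this is a local minimum.
g(8/9) = -8·ln(8/9) + 8 ≈ 8.9423.

8/9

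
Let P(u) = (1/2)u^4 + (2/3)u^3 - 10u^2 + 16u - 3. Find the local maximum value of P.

25/6

P'(u) = 2u^3 + 2u^2 - 20u + 16. Setting P'(u) = 0 gives u ∈ {-4, 1, 2}.
Second-derivative test with P''(u) = 6u^2 + 4u - 20: P''(-4) = 60 > 0 ⇒ local minimum; P''(1) = -10 < 0 ⇒ local maximum; P''(2) = 12 > 0 ⇒ local minimum.
Thus P has its local maximum at u = 1, with value 25/6.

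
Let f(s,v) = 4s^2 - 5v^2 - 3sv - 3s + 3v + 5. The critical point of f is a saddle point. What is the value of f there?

∂f/∂s = 8s - 3v - 3 = 0 and ∂f/∂v = -3s - 10v + 3 = 0, so (s, v) = (39/89, 15/89).
The Hessian has f_{ss} = 8, f_{vv} = -10, f_{sv} = -3, giving D = -89 < 0, so the point is a saddle point.
f(39/89, 15/89) = 409/89.

409/89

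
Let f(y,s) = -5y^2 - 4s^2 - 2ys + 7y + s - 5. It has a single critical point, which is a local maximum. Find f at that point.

-193/76

∂f/∂y = -10y - 2s + 7 = 0 and ∂f/∂s = -2y - 8s + 1 = 0, so (y, s) = (27/38, -1/19).
The Hessian has f_{yy} = -10, f_{ss} = -8, f_{ys} = -2, giving D = 76 > 0 with f_{yy} < 0, so the point is a local maximum.
f(27/38, -1/19) = -193/76.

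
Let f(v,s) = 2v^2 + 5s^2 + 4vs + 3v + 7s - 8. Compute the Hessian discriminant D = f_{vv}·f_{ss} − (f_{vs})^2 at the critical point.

∂f/∂v = 4v + 4s + 3 = 0 and ∂f/∂s = 4v + 10s + 7 = 0, so (v, s) = (-1/12, -2/3).
The Hessian has f_{vv} = 4, f_{ss} = 10, f_{vs} = 4, giving D = 24 > 0 with f_{vv} > 0, so the point is a local minimum.
D = (4)·(10) − (4)^2 = 24.

24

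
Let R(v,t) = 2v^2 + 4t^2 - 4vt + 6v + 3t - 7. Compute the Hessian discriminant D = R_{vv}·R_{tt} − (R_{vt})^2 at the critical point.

16

∂R/∂v = 4v - 4t + 6 = 0 and ∂R/∂t = -4v + 8t + 3 = 0, so (v, t) = (-15/4, -9/4).
The Hessian has R_{vv} = 4, R_{tt} = 8, R_{vt} = -4, giving D = 16 > 0 with R_{vv} > 0, so the point is a local minimum.
D = (4)·(8) − (-4)^2 = 16.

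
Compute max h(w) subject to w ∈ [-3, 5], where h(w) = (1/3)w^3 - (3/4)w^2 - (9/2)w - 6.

-33/16

h'(w) = w^2 - (3/2)w - 9/2, which vanishes at w = -3/2 and w = 3.
Evaluating at the critical points and endpoints: h(-3) = -33/4; h(-3/2) = -33/16; h(3) = -69/4; h(5) = -67/12.
So the maximum is h(-3/2) = -33/16.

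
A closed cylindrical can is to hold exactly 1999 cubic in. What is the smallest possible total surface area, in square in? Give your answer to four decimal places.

With radius r and height h, πr²h = 1999 so h = 1999/(πr²), and S(r) = 2πr² + 2πrh = 2πr² + 2·1999/r.
S'(r) = 4πr − 2·1999/r² = 0 ⇒ r³ = 1999/(2π), so r ≈ 6.8267 and h = 2r ≈ 13.6534.
S''(r) = 4π + 4·1999/r³ > 0, so this is the minimum; S ≈ 878.4622.

878.4622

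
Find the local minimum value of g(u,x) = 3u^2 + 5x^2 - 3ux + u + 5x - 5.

-350/51

∂g/∂u = 6u - 3x + 1 = 0 and ∂g/∂x = -3u + 10x + 5 = 0, so (u, x) = (-25/51, -11/17).
The Hessian has g_{uu} = 6, g_{xx} = 10, g_{ux} = -3, giving D = 51 > 0 with g_{uu} > 0, so the point is a local minimum.
g(-25/51, -11/17) = -350/51.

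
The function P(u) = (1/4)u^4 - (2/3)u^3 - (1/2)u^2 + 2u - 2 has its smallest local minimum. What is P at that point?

P'(u) = u^3 - 2u^2 - u + 2. Setting P'(u) = 0 gives u ∈ {-1, 1, 2}.
P''(u) = 3u^2 - 4u - 1. P''(-1) = 6 > 0 ⇒ local minimum; P''(1) = -2 < 0 ⇒ local maximum; P''(2) = 3 > 0 ⇒ local minimum.
The smallest local minimum is P(-1) = -43/12.

-43/12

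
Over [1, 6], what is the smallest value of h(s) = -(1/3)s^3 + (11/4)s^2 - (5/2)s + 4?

47/12

The derivative is -s^2 + (11/2)s - 5/2, whose only zero in [1, 6] is s = 5.
Candidates: h(1) = 47/12,  h(5) = 223/12,  h(6) = 16.
Hence the absolute minimum is 47/12 at s = 1.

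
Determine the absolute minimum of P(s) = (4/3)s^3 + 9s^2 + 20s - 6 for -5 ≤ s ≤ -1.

-143/3

Differentiating, P'(s) = 4s^2 + 18s + 20; which vanishes at s = -5/2 and s = -2.
Evaluating at the critical points and endpoints: P(-5) = -143/3,  P(-5/2) = -247/12,  P(-2) = -62/3,  P(-1) = -55/3.
So the minimum is P(-5) = -143/3.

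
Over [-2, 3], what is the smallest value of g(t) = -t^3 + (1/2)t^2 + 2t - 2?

The derivative is -3t^2 + t + 2, which vanishes at t = -2/3 and t = 1.
Compare values at every candidate in [-2, 3]: g(-2) = 4, g(-2/3) = -76/27, g(1) = -1/2, g(3) = -37/2.
So the minimum is g(3) = -37/2.

-37/2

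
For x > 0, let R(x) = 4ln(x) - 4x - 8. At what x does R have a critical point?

R'(x) = 4/x − 4 = 0 gives x = 1.
R''(x) = -4/x², which is negative for x > 0, so this is a local maximum.
R(1) = 4·ln(1) - 4 - 8 ≈ -12.0000.

1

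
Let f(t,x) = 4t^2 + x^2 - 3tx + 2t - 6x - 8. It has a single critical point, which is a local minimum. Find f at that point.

-24

∂f/∂t = 8t - 3x + 2 = 0 and ∂f/∂x = -3t + 2x - 6 = 0, so (t, x) = (2, 6).
The Hessian has f_{tt} = 8, f_{xx} = 2, f_{tx} = -3, giving D = 7 > 0 with f_{tt} > 0, so the point is a local minimum.
f(2, 6) = -24.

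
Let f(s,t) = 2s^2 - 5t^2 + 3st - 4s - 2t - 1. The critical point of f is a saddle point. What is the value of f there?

∂f/∂s = 4s + 3t - 4 = 0 and ∂f/∂t = 3s - 10t - 2 = 0, so (s, t) = (46/49, 4/49).
The Hessian has f_{ss} = 4, f_{tt} = -10, f_{st} = 3, giving D = -49 < 0, so the point is a saddle point.
f(46/49, 4/49) = -145/49.

-145/49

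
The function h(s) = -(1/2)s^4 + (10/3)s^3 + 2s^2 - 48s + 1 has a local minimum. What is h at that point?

-151/2

Critical points: h'(s) = -2s^3 + 10s^2 + 4s - 48 vanishes at s = -2, 3, 4.
Since h''(s) = -6s^2 + 20s + 4, we get h''(-2) = -60 < 0 ⇒ local maximum; h''(3) = 10 > 0 ⇒ local minimum; h''(4) = -12 < 0 ⇒ local maximum.
The local minimum is h(3) = -151/2.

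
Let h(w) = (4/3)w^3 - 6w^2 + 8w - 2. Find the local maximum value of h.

Critical points: h'(w) = 4w^2 - 12w + 8 vanishes at w = 1, 2.
Second-derivative test with h''(w) = 8w - 12: h''(1) = -4 < 0 ⇒ local maximum; h''(2) = 4 > 0 ⇒ local minimum.
So the local maximum value is h(1) = 4/3.

4/3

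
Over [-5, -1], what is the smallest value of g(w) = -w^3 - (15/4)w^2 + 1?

-109/16

g'(w) = -3w^2 - (15/2)w, whose only zero in [-5, -1] is w = -5/2.
Candidates: g(-5) = 129/4, g(-5/2) = -109/16, g(-1) = -7/4.
The minimum over the interval is -109/16, attained at w = -5/2.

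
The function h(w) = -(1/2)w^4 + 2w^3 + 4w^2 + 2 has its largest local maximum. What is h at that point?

66

h'(w) = -2w^3 + 6w^2 + 8w = 0 at w = -1, 0, 4.
Since h''(w) = -6w^2 + 12w + 8, we get h''(-1) = -10 < 0 ⇒ local maximum; h''(0) = 8 > 0 ⇒ local minimum; h''(4) = -40 < 0 ⇒ local maximum.
So the largest local maximum value is h(4) = 66.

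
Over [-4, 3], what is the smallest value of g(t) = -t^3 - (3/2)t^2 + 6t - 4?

-53/2

Differentiating, g'(t) = -3t^2 - 3t + 6; which vanishes at t = -2 and t = 1.
Compare values at every candidate in [-4, 3]: g(-4) = 12, g(-2) = -14, g(1) = -1/2, g(3) = -53/2.
The minimum over the interval is -53/2, attained at t = 3.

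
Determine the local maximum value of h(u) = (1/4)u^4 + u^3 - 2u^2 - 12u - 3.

9

h'(u) = u^3 + 3u^2 - 4u - 12. Setting h'(u) = 0 gives u ∈ {-3, -2, 2}.
Since h''(u) = 3u^2 + 6u - 4, we get h''(-3) = 5 > 0 ⇒ local minimum; h''(-2) = -4 < 0 ⇒ local maximum; h''(2) = 20 > 0 ⇒ local minimum.
Thus h has its local maximum at u = -2, with value 9.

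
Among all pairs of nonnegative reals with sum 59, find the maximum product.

3481/4

With x + y = 59, the product is P(x) = x(59 − x).
P'(x) = 59 − 2x = 0 gives x = 59/2; P'' = −2 < 0, so this is the maximum.
P = 59/2·59/2 = 3481/4.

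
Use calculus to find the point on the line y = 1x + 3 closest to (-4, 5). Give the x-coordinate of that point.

-1

Minimize D(x)^2 = (x + 4)^2 + (x - 2)^2.
d/dx[D^2] = 2(x + 4) + 2·1·(x - 2) = 0 ⇒ x = -1.
Then y = 2 and the distance is √(18) ≈ 4.2426.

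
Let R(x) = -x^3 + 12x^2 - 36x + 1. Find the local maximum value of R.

1

R'(x) = -3x^2 + 24x - 36 = 0 at x = 2, 6.
Second-derivative test with R''(x) = -6x + 24: R''(2) = 12 > 0 ⇒ local minimum; R''(6) = -12 < 0 ⇒ local maximum.
So the local maximum value is R(6) = 1.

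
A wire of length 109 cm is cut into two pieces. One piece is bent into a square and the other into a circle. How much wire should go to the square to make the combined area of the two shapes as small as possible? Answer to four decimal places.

61.0508

Let x be the length used for the square. Square side x/4; circle radius (109−x)/(2π).
A(x) = (x/4)² + π·((109−x)/(2π))² = x²/16 + (109−x)²/(4π) for 0 ≤ x ≤ 109. A'(x) = x/8 − (109−x)/(2π) = 0 gives x = 4·109/(π+4) ≈ 61.0508.
A'' = 1/8 + 1/(2π) > 0, so this gives the minimum combined area; x ≈ 61.0508 cm to the square.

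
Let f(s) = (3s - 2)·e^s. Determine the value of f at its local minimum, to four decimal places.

By the product rule, f'(s) = (3s + 1)·e^s. Since e^s > 0, the only critical point is s = -1/3.
f''(-1/3) has the same sign as 3 > 0, so this is a local minimum.
f(-1/3) = (-3)·e^(-1/3) ≈ -2.1496.

-2.1496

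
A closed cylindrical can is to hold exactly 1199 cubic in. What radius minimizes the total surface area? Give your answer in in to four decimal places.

With radius r and height h, πr²h = 1199 so h = 1199/(πr²), and S(r) = 2πr² + 2πrh = 2πr² + 2·1199/r.
S'(r) = 4πr − 2·1199/r² = 0 ⇒ r³ = 1199/(2π), so r ≈ 5.7572 and h = 2r ≈ 11.5144.
S''(r) = 4π + 4·1199/r³ > 0, so this is the minimum; S ≈ 624.7803.

5.7572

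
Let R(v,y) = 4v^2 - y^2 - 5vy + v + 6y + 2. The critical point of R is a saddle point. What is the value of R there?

∂R/∂v = 8v - 5y + 1 = 0 and ∂R/∂y = -5v - 2y + 6 = 0, so (v, y) = (28/41, 53/41).
The Hessian has R_{vv} = 8, R_{yy} = -2, R_{vy} = -5, giving D = -41 < 0, so the point is a saddle point.
R(28/41, 53/41) = 255/41.

255/41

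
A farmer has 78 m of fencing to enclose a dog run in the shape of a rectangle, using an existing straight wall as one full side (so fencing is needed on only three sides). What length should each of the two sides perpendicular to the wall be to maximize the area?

Let the sides perpendicular to the wall have length x and the parallel side y, so 2x + y = 78 and the area is A = xy = x(78 − 2x).
A'(x) = 78 − 4x = 0 gives x = 39/2, and A''(x) = −4 < 0 confirms a maximum.
Then y = 78 − 2·39/2 = 39 and A = 1521/2.

39/2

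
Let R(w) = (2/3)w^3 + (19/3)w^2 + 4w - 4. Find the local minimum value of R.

R'(w) = 2w^2 + (38/3)w + 4. Setting R'(w) = 0 gives w ∈ {-6, -1/3}.
Since R''(w) = 4w + 38/3, we get R''(-6) = -34/3 < 0 ⇒ local maximum; R''(-1/3) = 34/3 > 0 ⇒ local minimum.
So the local minimum value is R(-1/3) = -377/81.

-377/81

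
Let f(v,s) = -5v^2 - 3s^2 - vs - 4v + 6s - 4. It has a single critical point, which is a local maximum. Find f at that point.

16/59

∂f/∂v = -10v - s - 4 = 0 and ∂f/∂s = -v - 6s + 6 = 0, so (v, s) = (-30/59, 64/59).
The Hessian has f_{vv} = -10, f_{ss} = -6, f_{vs} = -1, giving D = 59 > 0 with f_{vv} < 0, so the point is a local maximum.
f(-30/59, 64/59) = 16/59.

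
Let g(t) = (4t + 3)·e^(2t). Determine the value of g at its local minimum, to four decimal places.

-0.1642

By the product rule, g'(t) = (8t + 10)·e^(2t). Since e^(2t) > 0, the only critical point is t = -5/4.
g''(-5/4) has the same sign as 8 > 0, so this is a local minimum.
g(-5/4) = (-2)·e^(-5/2) ≈ -0.1642.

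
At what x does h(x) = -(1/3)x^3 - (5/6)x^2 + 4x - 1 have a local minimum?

-3

h'(x) = -x^2 - (5/3)x + 4. Setting h'(x) = 0 gives x ∈ {-3, 4/3}.
h''(x) = -2x - 5/3. h''(-3) = 13/3 > 0 ⇒ local minimum; h''(4/3) = -13/3 < 0 ⇒ local maximum.
Thus h has its local minimum at x = -3, with value -23/2.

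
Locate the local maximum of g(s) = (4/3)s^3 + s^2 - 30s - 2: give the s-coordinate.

-3

g'(s) = 4s^2 + 2s - 30. Setting g'(s) = 0 gives s ∈ {-3, 5/2}.
Second-derivative test with g''(s) = 8s + 2: g''(-3) = -22 < 0 ⇒ local maximum; g''(5/2) = 22 > 0 ⇒ local minimum.
The local maximum is g(-3) = 61.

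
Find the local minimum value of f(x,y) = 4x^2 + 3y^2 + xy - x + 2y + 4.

∂f/∂x = 8x + y - 1 = 0 and ∂f/∂y = x + 6y + 2 = 0, so (x, y) = (8/47, -17/47).
The Hessian has f_{xx} = 8, f_{yy} = 6, f_{xy} = 1, giving D = 47 > 0 with f_{xx} > 0, so the point is a local minimum.
f(8/47, -17/47) = 167/47.

167/47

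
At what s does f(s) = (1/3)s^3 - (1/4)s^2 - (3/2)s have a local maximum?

f'(s) = s^2 - (1/2)s - 3/2. Setting f'(s) = 0 gives s ∈ {-1, 3/2}.
Since f''(s) = 2s - 1/2, we get f''(-1) = -5/2 < 0 ⇒ local maximum; f''(3/2) = 5/2 > 0 ⇒ local minimum.
So the local maximum value is f(-1) = 11/12.

-1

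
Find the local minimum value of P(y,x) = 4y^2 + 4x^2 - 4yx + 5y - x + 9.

29/4

∂P/∂y = 8y - 4x + 5 = 0 and ∂P/∂x = -4y + 8x - 1 = 0, so (y, x) = (-3/4, -1/4).
The Hessian has P_{yy} = 8, P_{xx} = 8, P_{yx} = -4, giving D = 48 > 0 with P_{yy} > 0, so the point is a local minimum.
P(-3/4, -1/4) = 29/4.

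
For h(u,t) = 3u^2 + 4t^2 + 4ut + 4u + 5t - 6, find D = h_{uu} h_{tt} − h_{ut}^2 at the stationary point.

∂h/∂u = 6u + 4t + 4 = 0 and ∂h/∂t = 4u + 8t + 5 = 0, so (u, t) = (-3/8, -7/16).
The Hessian has h_{uu} = 6, h_{tt} = 8, h_{ut} = 4, giving D = 32 > 0 with h_{uu} > 0, so the point is a local minimum.
D = (6)·(8) − (4)^2 = 32.

32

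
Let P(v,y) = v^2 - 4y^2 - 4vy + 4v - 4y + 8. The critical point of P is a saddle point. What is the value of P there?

9/2

∂P/∂v = 2v - 4y + 4 = 0 and ∂P/∂y = -4v - 8y - 4 = 0, so (v, y) = (-3/2, 1/4).
The Hessian has P_{vv} = 2, P_{yy} = -8, P_{vy} = -4, giving D = -32 < 0, so the point is a saddle point.
P(-3/2, 1/4) = 9/2.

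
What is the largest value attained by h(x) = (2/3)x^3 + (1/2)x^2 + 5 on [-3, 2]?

37/3

The derivative is 2x^2 + x, which vanishes at x = -1/2 and x = 0.
Evaluating at the critical points and endpoints: h(-3) = -17/2; h(-1/2) = 121/24; h(0) = 5; h(2) = 37/3.
Hence the absolute maximum is 37/3 at x = 2.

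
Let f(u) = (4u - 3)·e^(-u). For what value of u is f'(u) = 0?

7/4

f'(u) = 4·e^(-u) + (4u - 3)·(-1)·e^(-u) = (-4u + 7)·e^(-u). Since e^(-u) > 0, the only critical point is u = 7/4.
f''(7/4) has the same sign as -4 < 0, so this is a local maximum.
f(7/4) = (4)·e^(-7/4) ≈ 0.6951.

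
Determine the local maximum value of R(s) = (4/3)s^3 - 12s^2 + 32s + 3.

R'(s) = 4s^2 - 24s + 32 = 0 at s = 2, 4.
R''(s) = 8s - 24. R''(2) = -8 < 0 ⇒ local maximum; R''(4) = 8 > 0 ⇒ local minimum.
So the local maximum value is R(2) = 89/3.

89/3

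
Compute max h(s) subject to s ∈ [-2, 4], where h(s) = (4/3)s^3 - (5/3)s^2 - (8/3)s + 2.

50

Differentiating, h'(s) = 4s^2 - (10/3)s - 8/3; which vanishes at s = -1/2 and s = 4/3.
Candidates: h(-2) = -10,  h(-1/2) = 11/4,  h(4/3) = -110/81,  h(4) = 50.
The maximum over the interval is 50, attained at s = 4.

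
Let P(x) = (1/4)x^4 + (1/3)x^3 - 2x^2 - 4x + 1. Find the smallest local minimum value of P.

P'(x) = x^3 + x^2 - 4x - 4. Setting P'(x) = 0 gives x ∈ {-2, -1, 2}.
Second-derivative test with P''(x) = 3x^2 + 2x - 4: P''(-2) = 4 > 0 ⇒ local minimum; P''(-1) = -3 < 0 ⇒ local maximum; P''(2) = 12 > 0 ⇒ local minimum.
Thus P has its smallest local minimum at x = 2, with value -25/3.

-25/3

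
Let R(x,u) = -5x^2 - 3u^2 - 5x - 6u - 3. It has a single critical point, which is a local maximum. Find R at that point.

5/4

∂R/∂x = -10x - 5 = 0 and ∂R/∂u = -6u - 6 = 0, so (x, u) = (-1/2, -1).
The Hessian has R_{xx} = -10, R_{uu} = -6, R_{xu} = 0, giving D = 60 > 0 with R_{xx} < 0, so the point is a local maximum.
R(-1/2, -1) = 5/4.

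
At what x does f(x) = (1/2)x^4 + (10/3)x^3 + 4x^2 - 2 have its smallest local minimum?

f'(x) = 2x^3 + 10x^2 + 8x = 0 at x = -4, -1, 0.
Second-derivative test with f''(x) = 6x^2 + 20x + 8: f''(-4) = 24 > 0 ⇒ local minimum; f''(-1) = -6 < 0 ⇒ local maximum; f''(0) = 8 > 0 ⇒ local minimum.
So the smallest local minimum value is f(-4) = -70/3.

-4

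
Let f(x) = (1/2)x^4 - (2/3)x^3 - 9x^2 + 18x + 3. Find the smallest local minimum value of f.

f'(x) = 2x^3 - 2x^2 - 18x + 18. Setting f'(x) = 0 gives x ∈ {-3, 1, 3}.
Since f''(x) = 6x^2 - 4x - 18, we get f''(-3) = 48 > 0 ⇒ local minimum; f''(1) = -16 < 0 ⇒ local maximum; f''(3) = 24 > 0 ⇒ local minimum.
The smallest local minimum is f(-3) = -147/2.

-147/2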